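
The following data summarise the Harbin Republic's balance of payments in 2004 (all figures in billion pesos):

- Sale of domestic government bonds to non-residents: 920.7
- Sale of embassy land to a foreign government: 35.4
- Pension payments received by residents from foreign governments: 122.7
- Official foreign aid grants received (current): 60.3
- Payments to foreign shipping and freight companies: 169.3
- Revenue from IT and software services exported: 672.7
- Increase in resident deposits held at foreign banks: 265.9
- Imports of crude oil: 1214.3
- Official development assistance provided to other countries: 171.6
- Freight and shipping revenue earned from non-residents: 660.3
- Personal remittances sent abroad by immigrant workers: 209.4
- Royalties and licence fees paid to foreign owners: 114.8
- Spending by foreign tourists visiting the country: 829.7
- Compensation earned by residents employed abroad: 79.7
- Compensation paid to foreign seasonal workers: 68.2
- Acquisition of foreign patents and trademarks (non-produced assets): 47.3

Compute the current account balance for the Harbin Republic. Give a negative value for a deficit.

477.8

Goods: -1214.3
Services: -114.8 + 660.3 - 169.3 + 672.7 + 829.7 = 1878.6
Primary income: -68.2 + 79.7 = 11.5
Secondary income: -209.4 + 60.3 + 122.7 - 171.6 = -198.0
Current account = (-1214.3) + 1878.6 + 11.5 + (-198.0) = 477.8
(Excluded from the current account — financial account: sale of domestic government bonds to non-residents 920.7, increase in resident deposits held at foreign banks 265.9; capital account: sale of embassy land to a foreign government 35.4, acquisition of foreign patents and trademarks (non-produced assets) 47.3.)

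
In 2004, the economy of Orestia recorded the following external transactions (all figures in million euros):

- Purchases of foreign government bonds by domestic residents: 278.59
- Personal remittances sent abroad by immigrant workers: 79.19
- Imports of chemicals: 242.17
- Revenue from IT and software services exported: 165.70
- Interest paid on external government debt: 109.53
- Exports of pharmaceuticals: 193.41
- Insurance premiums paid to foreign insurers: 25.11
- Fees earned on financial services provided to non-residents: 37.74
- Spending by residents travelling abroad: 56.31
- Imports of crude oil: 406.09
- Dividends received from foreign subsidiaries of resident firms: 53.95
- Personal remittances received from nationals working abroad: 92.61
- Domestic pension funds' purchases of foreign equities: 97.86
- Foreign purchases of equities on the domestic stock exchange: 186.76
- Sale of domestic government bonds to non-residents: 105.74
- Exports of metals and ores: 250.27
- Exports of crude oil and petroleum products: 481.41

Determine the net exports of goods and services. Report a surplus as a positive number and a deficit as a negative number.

398.85

Goods: 481.41 - 242.17 - 406.09 + 193.41 + 250.27 = 276.83
Services: 165.70 + 37.74 - 25.11 - 56.31 = 122.02
Trade balance = 276.83 + 122.02 = 398.85
(Excluded from the trade balance — financial account: purchases of foreign government bonds by domestic residents 278.59, domestic pension funds' purchases of foreign equities 97.86, foreign purchases of equities on the domestic stock exchange 186.76, sale of domestic government bonds to non-residents 105.74; secondary income: personal remittances sent abroad by immigrant workers 79.19, personal remittances received from nationals working abroad 92.61; primary income: interest paid on external government debt 109.53, dividends received from foreign subsidiaries of resident firms 53.95.)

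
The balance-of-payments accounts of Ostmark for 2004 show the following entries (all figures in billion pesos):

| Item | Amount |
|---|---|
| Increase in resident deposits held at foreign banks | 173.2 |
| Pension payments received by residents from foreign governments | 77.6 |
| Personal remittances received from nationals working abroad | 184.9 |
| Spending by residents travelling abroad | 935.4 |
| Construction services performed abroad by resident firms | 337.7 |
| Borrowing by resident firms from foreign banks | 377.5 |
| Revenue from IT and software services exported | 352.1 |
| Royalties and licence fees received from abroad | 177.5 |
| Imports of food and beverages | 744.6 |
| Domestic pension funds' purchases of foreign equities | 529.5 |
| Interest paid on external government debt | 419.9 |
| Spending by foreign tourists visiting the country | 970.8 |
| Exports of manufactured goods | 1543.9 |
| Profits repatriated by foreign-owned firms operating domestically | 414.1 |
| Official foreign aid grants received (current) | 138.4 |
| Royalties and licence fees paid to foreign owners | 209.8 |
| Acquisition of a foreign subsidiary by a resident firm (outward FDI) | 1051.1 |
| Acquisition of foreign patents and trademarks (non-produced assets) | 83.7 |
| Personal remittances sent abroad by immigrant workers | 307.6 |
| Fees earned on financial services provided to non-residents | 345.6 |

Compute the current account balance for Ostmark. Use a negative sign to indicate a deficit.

Goods: -744.6 + 1543.9 = 799.3
Services: 337.7 + 352.1 + 177.5 - 209.8 + 345.6 + 970.8 - 935.4 = 1038.5
Primary income: -414.1 - 419.9 = -834.0
Secondary income: 138.4 - 307.6 + 77.6 + 184.9 = 93.3
Current account = 799.3 + 1038.5 + (-834.0) + 93.3 = 1097.1
(Excluded from the current account — financial account: increase in resident deposits held at foreign banks 173.2, borrowing by resident firms from foreign banks 377.5, domestic pension funds' purchases of foreign equities 529.5, acquisition of a foreign subsidiary by a resident firm (outward FDI) 1051.1; capital account: acquisition of foreign patents and trademarks (non-produced assets) 83.7.)

1097.1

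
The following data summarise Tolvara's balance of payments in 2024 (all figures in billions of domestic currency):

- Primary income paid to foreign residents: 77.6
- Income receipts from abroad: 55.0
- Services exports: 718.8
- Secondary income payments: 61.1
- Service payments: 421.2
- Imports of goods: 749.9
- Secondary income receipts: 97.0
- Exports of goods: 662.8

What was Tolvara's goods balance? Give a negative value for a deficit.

-87.1

Goods balance = 662.8 - 749.9 = -87.1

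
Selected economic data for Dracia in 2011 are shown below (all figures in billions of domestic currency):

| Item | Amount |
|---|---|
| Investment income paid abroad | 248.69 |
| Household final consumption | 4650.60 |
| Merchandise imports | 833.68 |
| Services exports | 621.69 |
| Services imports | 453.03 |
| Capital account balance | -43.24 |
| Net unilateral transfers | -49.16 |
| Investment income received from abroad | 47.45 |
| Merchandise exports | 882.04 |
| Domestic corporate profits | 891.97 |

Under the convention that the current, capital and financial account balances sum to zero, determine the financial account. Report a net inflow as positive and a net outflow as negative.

Goods balance = 882.04 - 833.68 = 48.36
Services balance = 621.69 - 453.03 = 168.66
Trade balance (goods + services) = 48.36 + 168.66 = 217.02
Net primary income = 47.45 - 248.69 = -201.24
Net secondary income = -49.16
Current account = 217.02 + (-201.24) + (-49.16) = -33.38
Financial account = -(-33.38 + (-43.24)) = 76.62

76.62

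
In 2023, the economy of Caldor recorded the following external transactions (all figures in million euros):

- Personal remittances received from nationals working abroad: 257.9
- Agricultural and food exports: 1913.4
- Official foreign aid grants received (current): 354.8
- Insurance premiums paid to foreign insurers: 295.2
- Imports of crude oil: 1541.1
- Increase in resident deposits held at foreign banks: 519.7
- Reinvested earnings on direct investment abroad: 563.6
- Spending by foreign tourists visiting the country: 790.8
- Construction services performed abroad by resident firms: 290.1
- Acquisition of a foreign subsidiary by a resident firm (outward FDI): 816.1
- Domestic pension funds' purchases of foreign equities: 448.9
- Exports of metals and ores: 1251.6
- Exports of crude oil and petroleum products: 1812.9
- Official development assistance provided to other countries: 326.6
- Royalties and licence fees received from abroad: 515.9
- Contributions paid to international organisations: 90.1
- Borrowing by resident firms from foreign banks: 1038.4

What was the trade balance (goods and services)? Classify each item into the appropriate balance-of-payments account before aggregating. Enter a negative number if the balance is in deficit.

Goods: 1812.9 + 1913.4 - 1541.1 + 1251.6 = 3436.8
Services: 790.8 - 295.2 + 515.9 + 290.1 = 1301.6
Trade balance = 3436.8 + 1301.6 = 4738.4
(Excluded from the trade balance — secondary income: personal remittances received from nationals working abroad 257.9, official foreign aid grants received (current) 354.8, official development assistance provided to other countries 326.6, contributions paid to international organisations 90.1; financial account: increase in resident deposits held at foreign banks 519.7, acquisition of a foreign subsidiary by a resident firm (outward FDI) 816.1, domestic pension funds' purchases of foreign equities 448.9, borrowing by resident firms from foreign banks 1038.4; primary income: reinvested earnings on direct investment abroad 563.6.)

4738.4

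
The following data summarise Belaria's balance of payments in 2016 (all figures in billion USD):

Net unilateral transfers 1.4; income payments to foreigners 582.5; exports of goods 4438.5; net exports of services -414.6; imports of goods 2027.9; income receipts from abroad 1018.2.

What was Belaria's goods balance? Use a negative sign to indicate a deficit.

Goods balance = 4438.5 - 2027.9 = 2410.6

2410.6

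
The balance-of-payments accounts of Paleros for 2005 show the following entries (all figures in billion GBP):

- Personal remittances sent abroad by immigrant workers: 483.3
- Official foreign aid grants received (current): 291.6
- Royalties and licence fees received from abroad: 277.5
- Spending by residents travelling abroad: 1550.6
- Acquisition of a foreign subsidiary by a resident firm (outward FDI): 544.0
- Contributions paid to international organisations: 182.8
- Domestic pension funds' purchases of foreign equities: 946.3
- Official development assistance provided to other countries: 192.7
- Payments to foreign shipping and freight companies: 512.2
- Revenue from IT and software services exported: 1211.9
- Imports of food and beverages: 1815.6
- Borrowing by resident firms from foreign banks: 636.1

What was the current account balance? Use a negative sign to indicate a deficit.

-2956.2

Goods: -1815.6
Services: -1550.6 + 1211.9 - 512.2 + 277.5 = -573.4
Secondary income: -483.3 - 182.8 - 192.7 + 291.6 = -567.2
Current account = (-1815.6) + (-573.4) + (-567.2) = -2956.2
(Excluded from the current account — financial account: acquisition of a foreign subsidiary by a resident firm (outward FDI) 544.0, domestic pension funds' purchases of foreign equities 946.3, borrowing by resident firms from foreign banks 636.1.)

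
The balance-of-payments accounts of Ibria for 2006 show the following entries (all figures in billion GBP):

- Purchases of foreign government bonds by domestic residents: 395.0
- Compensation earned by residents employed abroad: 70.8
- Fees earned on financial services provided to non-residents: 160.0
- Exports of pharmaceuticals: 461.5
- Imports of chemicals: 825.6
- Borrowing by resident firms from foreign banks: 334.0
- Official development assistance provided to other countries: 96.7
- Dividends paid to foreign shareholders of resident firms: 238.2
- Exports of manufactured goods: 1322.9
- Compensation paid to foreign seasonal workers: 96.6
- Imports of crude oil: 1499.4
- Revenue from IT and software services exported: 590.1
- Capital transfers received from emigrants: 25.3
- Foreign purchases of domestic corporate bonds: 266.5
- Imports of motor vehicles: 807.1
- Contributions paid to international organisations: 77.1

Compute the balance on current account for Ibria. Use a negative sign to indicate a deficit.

-1035.4

Goods: 1322.9 - 825.6 - 807.1 + 461.5 - 1499.4 = -1347.7
Services: 160.0 + 590.1 = 750.1
Primary income: -238.2 - 96.6 + 70.8 = -264.0
Secondary income: -77.1 - 96.7 = -173.8
Current account = (-1347.7) + 750.1 + (-264.0) + (-173.8) = -1035.4
(Excluded from the current account — financial account: purchases of foreign government bonds by domestic residents 395.0, borrowing by resident firms from foreign banks 334.0, foreign purchases of domestic corporate bonds 266.5; capital account: capital transfers received from emigrants 25.3.)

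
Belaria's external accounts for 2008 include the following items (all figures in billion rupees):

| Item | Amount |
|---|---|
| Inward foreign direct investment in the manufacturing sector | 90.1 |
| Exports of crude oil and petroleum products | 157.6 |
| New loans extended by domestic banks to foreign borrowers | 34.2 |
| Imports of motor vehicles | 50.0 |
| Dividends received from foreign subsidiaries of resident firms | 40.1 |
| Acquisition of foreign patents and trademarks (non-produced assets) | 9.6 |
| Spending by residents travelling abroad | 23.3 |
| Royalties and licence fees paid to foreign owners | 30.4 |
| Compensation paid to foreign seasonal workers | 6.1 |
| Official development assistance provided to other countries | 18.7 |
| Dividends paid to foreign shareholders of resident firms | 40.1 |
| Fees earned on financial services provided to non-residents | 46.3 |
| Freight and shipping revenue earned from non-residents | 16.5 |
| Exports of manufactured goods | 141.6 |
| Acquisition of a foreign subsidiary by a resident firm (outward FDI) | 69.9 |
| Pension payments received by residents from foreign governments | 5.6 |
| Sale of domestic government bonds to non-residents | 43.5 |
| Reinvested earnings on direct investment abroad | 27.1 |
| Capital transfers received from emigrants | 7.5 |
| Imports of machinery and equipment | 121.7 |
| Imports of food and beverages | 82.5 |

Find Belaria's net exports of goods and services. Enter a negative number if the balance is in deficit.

Goods: 141.6 - 121.7 + 157.6 - 82.5 - 50.0 = 45.0
Services: 16.5 - 30.4 - 23.3 + 46.3 = 9.1
Trade balance = 45.0 + 9.1 = 54.1
(Excluded from the trade balance — financial account: inward foreign direct investment in the manufacturing sector 90.1, new loans extended by domestic banks to foreign borrowers 34.2, acquisition of a foreign subsidiary by a resident firm (outward FDI) 69.9, sale of domestic government bonds to non-residents 43.5; primary income: dividends received from foreign subsidiaries of resident firms 40.1, compensation paid to foreign seasonal workers 6.1, dividends paid to foreign shareholders of resident firms 40.1, reinvested earnings on direct investment abroad 27.1; capital account: acquisition of foreign patents and trademarks (non-produced assets) 9.6, capital transfers received from emigrants 7.5; secondary income: official development assistance provided to other countries 18.7, pension payments received by residents from foreign governments 5.6.)

54.1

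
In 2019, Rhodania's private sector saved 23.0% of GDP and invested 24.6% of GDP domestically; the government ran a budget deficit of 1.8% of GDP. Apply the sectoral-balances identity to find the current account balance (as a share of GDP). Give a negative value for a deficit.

By the sectoral-balances identity, CA = (S_private - I) + (T - G).
Private balance = 23.0 - 24.6 = -1.6
Government balance (T - G) = -1.8
CA = -1.6 + (-1.8) = -3.4

-3.4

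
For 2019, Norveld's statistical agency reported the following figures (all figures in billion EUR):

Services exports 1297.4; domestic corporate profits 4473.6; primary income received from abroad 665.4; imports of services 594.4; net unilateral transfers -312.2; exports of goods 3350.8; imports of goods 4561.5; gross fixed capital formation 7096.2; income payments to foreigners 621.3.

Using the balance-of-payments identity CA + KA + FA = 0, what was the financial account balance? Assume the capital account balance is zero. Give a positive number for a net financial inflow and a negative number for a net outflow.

Goods balance = 3350.8 - 4561.5 = -1210.7
Services balance = 1297.4 - 594.4 = 703.0
Trade balance (goods + services) = -1210.7 + 703.0 = -507.7
Net primary income = 665.4 - 621.3 = 44.1
Net secondary income = -312.2
Current account = -507.7 + 44.1 + (-312.2) = -775.8
Financial account = -(-775.8) = 775.8

775.8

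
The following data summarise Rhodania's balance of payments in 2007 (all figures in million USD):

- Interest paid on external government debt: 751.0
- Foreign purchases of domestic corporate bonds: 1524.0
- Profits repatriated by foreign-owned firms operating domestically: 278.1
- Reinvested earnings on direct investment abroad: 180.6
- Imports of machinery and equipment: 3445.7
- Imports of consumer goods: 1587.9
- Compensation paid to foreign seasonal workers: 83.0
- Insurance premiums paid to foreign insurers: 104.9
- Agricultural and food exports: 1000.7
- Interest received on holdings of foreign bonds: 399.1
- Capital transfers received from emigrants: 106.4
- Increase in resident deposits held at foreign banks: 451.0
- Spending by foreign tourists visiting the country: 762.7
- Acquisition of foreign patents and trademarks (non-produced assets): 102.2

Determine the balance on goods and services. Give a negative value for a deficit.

Goods: -1587.9 - 3445.7 + 1000.7 = -4032.9
Services: 762.7 - 104.9 = 657.8
Trade balance = -4032.9 + 657.8 = -3375.1
(Excluded from the trade balance — primary income: interest paid on external government debt 751.0, profits repatriated by foreign-owned firms operating domestically 278.1, reinvested earnings on direct investment abroad 180.6, compensation paid to foreign seasonal workers 83.0, interest received on holdings of foreign bonds 399.1; financial account: foreign purchases of domestic corporate bonds 1524.0, increase in resident deposits held at foreign banks 451.0; capital account: capital transfers received from emigrants 106.4, acquisition of foreign patents and trademarks (non-produced assets) 102.2.)

-3375.1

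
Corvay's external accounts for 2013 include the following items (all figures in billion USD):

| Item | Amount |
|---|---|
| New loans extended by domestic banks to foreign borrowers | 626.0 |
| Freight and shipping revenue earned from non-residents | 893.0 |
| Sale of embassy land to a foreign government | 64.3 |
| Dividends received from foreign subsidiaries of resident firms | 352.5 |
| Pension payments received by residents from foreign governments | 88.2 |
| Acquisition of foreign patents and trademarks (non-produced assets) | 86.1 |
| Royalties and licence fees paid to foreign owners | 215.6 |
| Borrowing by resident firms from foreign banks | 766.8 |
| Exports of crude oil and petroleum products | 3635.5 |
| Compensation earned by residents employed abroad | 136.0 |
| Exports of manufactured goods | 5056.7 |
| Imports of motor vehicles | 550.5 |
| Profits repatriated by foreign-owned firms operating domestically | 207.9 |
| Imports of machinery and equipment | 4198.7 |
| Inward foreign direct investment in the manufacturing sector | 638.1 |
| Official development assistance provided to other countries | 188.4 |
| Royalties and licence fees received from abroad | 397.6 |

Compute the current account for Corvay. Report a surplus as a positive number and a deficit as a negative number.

5198.4

Goods: 5056.7 - 550.5 - 4198.7 + 3635.5 = 3943.0
Services: 397.6 - 215.6 + 893.0 = 1075.0
Primary income: 136.0 + 352.5 - 207.9 = 280.6
Secondary income: 88.2 - 188.4 = -100.2
Current account = 3943.0 + 1075.0 + 280.6 + (-100.2) = 5198.4
(Excluded from the current account — financial account: new loans extended by domestic banks to foreign borrowers 626.0, borrowing by resident firms from foreign banks 766.8, inward foreign direct investment in the manufacturing sector 638.1; capital account: sale of embassy land to a foreign government 64.3, acquisition of foreign patents and trademarks (non-produced assets) 86.1.)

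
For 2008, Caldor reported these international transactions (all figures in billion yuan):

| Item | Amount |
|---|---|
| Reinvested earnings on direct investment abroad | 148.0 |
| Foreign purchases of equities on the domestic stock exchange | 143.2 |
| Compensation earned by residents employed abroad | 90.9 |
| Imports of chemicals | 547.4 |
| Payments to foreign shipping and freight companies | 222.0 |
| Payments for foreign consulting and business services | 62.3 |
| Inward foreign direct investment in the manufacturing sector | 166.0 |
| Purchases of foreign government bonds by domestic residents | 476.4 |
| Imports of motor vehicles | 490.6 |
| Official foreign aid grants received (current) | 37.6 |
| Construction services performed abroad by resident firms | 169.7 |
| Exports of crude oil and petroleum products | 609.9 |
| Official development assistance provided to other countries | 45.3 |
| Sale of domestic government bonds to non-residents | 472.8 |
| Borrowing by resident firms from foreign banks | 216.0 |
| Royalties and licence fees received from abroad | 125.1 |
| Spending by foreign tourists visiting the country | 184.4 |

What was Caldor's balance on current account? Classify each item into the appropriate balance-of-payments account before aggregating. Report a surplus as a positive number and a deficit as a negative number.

-2.0

Goods: 609.9 - 547.4 - 490.6 = -428.1
Services: 125.1 + 169.7 + 184.4 - 222.0 - 62.3 = 194.9
Primary income: 90.9 + 148.0 = 238.9
Secondary income: -45.3 + 37.6 = -7.7
Current account = (-428.1) + 194.9 + 238.9 + (-7.7) = -2.0
(Excluded from the current account — financial account: foreign purchases of equities on the domestic stock exchange 143.2, inward foreign direct investment in the manufacturing sector 166.0, purchases of foreign government bonds by domestic residents 476.4, sale of domestic government bonds to non-residents 472.8, borrowing by resident firms from foreign banks 216.0.)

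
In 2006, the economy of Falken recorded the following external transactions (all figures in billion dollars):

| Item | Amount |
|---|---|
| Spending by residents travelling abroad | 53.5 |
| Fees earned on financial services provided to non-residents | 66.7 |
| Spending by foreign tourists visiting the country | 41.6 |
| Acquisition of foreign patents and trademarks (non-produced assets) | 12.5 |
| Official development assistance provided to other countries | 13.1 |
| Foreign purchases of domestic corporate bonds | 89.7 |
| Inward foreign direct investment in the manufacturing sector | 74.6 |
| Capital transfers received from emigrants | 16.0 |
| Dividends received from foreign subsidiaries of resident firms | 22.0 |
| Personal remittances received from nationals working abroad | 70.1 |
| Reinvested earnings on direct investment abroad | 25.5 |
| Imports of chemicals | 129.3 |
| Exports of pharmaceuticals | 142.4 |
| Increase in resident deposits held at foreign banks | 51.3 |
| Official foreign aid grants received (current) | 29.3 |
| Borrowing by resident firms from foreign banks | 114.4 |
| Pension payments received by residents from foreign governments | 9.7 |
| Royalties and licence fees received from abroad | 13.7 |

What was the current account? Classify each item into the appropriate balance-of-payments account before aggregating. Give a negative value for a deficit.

225.1

Goods: 142.4 - 129.3 = 13.1
Services: 13.7 + 41.6 + 66.7 - 53.5 = 68.5
Primary income: 22.0 + 25.5 = 47.5
Secondary income: 29.3 + 70.1 - 13.1 + 9.7 = 96.0
Current account = 13.1 + 68.5 + 47.5 + 96.0 = 225.1
(Excluded from the current account — capital account: acquisition of foreign patents and trademarks (non-produced assets) 12.5, capital transfers received from emigrants 16.0; financial account: foreign purchases of domestic corporate bonds 89.7, inward foreign direct investment in the manufacturing sector 74.6, increase in resident deposits held at foreign banks 51.3, borrowing by resident firms from foreign banks 114.4.)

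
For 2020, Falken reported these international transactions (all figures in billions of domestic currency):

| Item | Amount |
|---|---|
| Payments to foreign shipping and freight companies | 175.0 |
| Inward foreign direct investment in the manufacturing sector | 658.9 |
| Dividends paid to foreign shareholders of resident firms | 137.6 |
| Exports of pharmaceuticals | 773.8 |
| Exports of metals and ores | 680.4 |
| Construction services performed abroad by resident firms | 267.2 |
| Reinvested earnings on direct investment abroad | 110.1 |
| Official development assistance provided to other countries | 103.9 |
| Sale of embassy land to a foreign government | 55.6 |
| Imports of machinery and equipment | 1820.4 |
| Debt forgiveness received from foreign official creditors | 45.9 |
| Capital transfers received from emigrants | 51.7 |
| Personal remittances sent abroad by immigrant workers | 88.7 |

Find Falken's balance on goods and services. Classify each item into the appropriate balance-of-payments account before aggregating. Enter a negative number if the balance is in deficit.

-274.0

Goods: -1820.4 + 773.8 + 680.4 = -366.2
Services: -175.0 + 267.2 = 92.2
Trade balance = -366.2 + 92.2 = -274.0
(Excluded from the trade balance — financial account: inward foreign direct investment in the manufacturing sector 658.9; primary income: dividends paid to foreign shareholders of resident firms 137.6, reinvested earnings on direct investment abroad 110.1; secondary income: official development assistance provided to other countries 103.9, personal remittances sent abroad by immigrant workers 88.7; capital account: sale of embassy land to a foreign government 55.6, debt forgiveness received from foreign official creditors 45.9, capital transfers received from emigrants 51.7.)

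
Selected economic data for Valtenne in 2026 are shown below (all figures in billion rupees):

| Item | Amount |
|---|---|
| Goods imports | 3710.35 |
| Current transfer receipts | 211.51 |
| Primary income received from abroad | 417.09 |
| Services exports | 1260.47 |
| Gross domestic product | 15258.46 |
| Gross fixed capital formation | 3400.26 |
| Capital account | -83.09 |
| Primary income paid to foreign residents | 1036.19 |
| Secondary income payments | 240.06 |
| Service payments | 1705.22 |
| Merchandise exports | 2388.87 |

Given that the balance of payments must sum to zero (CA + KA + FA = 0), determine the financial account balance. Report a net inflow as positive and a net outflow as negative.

Goods balance = 2388.87 - 3710.35 = -1321.48
Services balance = 1260.47 - 1705.22 = -444.75
Trade balance (goods + services) = -1321.48 + (-444.75) = -1766.23
Net primary income = 417.09 - 1036.19 = -619.10
Net secondary income = 211.51 - 240.06 = -28.55
Current account = -1766.23 + (-619.10) + (-28.55) = -2413.88
Financial account = -(-2413.88 + (-83.09)) = 2496.97

2496.97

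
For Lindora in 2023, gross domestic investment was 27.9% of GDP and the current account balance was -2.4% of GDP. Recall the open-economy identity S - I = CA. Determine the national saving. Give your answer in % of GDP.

25.5

S - I = CA (net lending to the rest of the world).
S = I + CA = 27.9 + (-2.4) = 25.5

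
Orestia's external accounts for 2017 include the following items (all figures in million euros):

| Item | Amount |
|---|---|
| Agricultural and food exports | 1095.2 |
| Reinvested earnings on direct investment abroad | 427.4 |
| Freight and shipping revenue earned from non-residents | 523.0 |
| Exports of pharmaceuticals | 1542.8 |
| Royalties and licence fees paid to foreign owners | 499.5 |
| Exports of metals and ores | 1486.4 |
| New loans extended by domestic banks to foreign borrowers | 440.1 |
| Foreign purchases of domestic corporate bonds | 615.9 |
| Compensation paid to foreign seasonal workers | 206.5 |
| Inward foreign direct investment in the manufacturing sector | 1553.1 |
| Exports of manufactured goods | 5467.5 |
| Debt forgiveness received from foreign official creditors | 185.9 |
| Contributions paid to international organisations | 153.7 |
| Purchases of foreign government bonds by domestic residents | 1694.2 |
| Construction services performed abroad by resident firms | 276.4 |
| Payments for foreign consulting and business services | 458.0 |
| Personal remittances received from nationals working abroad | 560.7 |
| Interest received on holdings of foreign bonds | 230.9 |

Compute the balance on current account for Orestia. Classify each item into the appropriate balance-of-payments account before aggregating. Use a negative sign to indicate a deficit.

Goods: 1486.4 + 1542.8 + 1095.2 + 5467.5 = 9591.9
Services: 523.0 + 276.4 - 499.5 - 458.0 = -158.1
Primary income: 230.9 - 206.5 + 427.4 = 451.8
Secondary income: -153.7 + 560.7 = 407.0
Current account = 9591.9 + (-158.1) + 451.8 + 407.0 = 10292.6
(Excluded from the current account — financial account: new loans extended by domestic banks to foreign borrowers 440.1, foreign purchases of domestic corporate bonds 615.9, inward foreign direct investment in the manufacturing sector 1553.1, purchases of foreign government bonds by domestic residents 1694.2; capital account: debt forgiveness received from foreign official creditors 185.9.)

10292.6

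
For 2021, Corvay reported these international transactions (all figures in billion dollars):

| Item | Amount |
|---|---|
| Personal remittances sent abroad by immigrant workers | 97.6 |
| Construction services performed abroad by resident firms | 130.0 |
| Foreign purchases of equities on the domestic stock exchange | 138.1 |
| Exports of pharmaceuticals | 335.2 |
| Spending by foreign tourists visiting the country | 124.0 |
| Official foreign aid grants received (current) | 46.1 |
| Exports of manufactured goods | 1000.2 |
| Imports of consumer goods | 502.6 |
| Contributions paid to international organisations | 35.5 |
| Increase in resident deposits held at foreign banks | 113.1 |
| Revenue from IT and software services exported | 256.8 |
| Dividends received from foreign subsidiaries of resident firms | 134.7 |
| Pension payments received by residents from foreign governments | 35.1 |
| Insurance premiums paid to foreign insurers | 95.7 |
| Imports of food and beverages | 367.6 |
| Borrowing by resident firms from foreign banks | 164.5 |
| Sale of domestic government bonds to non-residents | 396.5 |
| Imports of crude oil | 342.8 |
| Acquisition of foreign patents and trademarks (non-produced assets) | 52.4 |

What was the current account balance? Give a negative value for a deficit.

620.3

Goods: 1000.2 - 342.8 - 502.6 + 335.2 - 367.6 = 122.4
Services: -95.7 + 130.0 + 124.0 + 256.8 = 415.1
Primary income: 134.7
Secondary income: 35.1 - 35.5 - 97.6 + 46.1 = -51.9
Current account = 122.4 + 415.1 + 134.7 + (-51.9) = 620.3
(Excluded from the current account — financial account: foreign purchases of equities on the domestic stock exchange 138.1, increase in resident deposits held at foreign banks 113.1, borrowing by resident firms from foreign banks 164.5, sale of domestic government bonds to non-residents 396.5; capital account: acquisition of foreign patents and trademarks (non-produced assets) 52.4.)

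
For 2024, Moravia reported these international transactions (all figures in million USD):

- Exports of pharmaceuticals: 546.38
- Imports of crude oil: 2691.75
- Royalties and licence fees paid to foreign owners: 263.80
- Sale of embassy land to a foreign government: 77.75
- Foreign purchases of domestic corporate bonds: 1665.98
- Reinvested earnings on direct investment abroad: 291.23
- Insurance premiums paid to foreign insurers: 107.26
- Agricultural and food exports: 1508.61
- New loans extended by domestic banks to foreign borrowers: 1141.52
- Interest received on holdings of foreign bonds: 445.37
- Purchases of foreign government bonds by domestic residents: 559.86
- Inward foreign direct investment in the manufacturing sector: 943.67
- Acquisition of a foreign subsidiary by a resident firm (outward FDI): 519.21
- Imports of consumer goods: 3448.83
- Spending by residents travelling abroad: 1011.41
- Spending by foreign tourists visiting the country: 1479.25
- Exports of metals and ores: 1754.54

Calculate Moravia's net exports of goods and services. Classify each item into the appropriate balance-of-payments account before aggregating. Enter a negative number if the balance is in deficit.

-2234.27

Goods: -3448.83 + 1508.61 - 2691.75 + 1754.54 + 546.38 = -2331.05
Services: -263.80 - 107.26 + 1479.25 - 1011.41 = 96.78
Trade balance = -2331.05 + 96.78 = -2234.27
(Excluded from the trade balance — capital account: sale of embassy land to a foreign government 77.75; financial account: foreign purchases of domestic corporate bonds 1665.98, new loans extended by domestic banks to foreign borrowers 1141.52, purchases of foreign government bonds by domestic residents 559.86, inward foreign direct investment in the manufacturing sector 943.67, acquisition of a foreign subsidiary by a resident firm (outward FDI) 519.21; primary income: reinvested earnings on direct investment abroad 291.23, interest received on holdings of foreign bonds 445.37.)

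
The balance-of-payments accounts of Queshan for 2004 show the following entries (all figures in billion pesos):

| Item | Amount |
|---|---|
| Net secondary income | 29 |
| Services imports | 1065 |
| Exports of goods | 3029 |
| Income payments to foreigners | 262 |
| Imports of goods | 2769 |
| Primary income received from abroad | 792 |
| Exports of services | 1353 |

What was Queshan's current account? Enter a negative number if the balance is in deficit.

Goods balance = 3029 - 2769 = 260
Services balance = 1353 - 1065 = 288
Trade balance (goods + services) = 260 + 288 = 548
Net primary income = 792 - 262 = 530
Net secondary income = 29
Current account = 548 + 530 + 29 = 1107

1107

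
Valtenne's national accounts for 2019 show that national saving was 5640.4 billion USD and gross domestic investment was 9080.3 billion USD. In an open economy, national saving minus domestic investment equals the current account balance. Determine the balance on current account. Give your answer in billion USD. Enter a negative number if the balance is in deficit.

CA = S - I = 5640.4 - 9080.3 = -3439.9

-3439.9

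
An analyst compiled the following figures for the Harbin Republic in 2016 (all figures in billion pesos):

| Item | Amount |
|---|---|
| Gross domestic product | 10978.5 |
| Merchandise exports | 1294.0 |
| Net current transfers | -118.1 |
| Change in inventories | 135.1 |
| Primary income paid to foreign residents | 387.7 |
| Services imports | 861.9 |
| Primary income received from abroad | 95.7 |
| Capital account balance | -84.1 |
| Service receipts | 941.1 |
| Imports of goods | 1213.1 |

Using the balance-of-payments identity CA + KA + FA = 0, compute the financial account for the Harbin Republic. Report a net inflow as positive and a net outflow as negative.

Goods balance = 1294.0 - 1213.1 = 80.9
Services balance = 941.1 - 861.9 = 79.2
Trade balance (goods + services) = 80.9 + 79.2 = 160.1
Net primary income = 95.7 - 387.7 = -292.0
Net secondary income = -118.1
Current account = 160.1 + (-292.0) + (-118.1) = -250.0
Financial account = -(-250.0 + (-84.1)) = 334.1

334.1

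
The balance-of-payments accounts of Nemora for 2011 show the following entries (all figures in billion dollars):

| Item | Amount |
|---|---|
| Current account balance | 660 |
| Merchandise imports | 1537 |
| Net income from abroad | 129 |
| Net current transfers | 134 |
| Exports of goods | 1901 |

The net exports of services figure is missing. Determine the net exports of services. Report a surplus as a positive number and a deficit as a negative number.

33

Current account = goods balance + services balance + net primary income + net secondary income
Sum of the known components = 627
Net exports of services = CA - (known components) = 660 - 627 = 33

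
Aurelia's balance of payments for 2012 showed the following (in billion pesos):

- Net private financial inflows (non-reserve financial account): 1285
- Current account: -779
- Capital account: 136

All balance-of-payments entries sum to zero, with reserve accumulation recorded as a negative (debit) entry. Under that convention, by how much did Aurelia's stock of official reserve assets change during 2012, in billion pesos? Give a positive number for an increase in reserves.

Official reserve transactions balance = -((-779) + 136 + 1285) = -642
An accumulation of reserves is recorded as a debit (negative entry), so the change in the stock of reserves is the negative of that balance.
Change in official reserves = -(-642) = 642

642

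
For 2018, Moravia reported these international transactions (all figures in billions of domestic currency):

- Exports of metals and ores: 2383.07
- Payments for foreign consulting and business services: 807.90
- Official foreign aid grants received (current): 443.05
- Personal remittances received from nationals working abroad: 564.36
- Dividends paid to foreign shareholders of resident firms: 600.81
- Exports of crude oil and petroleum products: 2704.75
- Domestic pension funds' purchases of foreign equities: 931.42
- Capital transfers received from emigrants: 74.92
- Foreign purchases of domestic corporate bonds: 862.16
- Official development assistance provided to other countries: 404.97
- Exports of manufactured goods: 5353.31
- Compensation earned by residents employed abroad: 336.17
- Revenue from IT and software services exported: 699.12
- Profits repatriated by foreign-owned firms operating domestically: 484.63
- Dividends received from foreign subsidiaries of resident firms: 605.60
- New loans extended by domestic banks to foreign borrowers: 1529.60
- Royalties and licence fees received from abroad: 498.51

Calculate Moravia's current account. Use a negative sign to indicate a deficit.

11289.63

Goods: 2383.07 + 2704.75 + 5353.31 = 10441.13
Services: -807.90 + 498.51 + 699.12 = 389.73
Primary income: -600.81 + 336.17 - 484.63 + 605.60 = -143.67
Secondary income: -404.97 + 443.05 + 564.36 = 602.44
Current account = 10441.13 + 389.73 + (-143.67) + 602.44 = 11289.63
(Excluded from the current account — financial account: domestic pension funds' purchases of foreign equities 931.42, foreign purchases of domestic corporate bonds 862.16, new loans extended by domestic banks to foreign borrowers 1529.60; capital account: capital transfers received from emigrants 74.92.)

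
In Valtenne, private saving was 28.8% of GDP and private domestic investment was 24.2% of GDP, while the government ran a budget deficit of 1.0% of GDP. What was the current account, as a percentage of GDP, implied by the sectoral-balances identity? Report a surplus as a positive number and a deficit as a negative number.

By the sectoral-balances identity, CA = (S_private - I) + (T - G).
Private balance = 28.8 - 24.2 = 4.6
Government balance (T - G) = -1.0
CA = 4.6 + (-1.0) = 3.6

3.6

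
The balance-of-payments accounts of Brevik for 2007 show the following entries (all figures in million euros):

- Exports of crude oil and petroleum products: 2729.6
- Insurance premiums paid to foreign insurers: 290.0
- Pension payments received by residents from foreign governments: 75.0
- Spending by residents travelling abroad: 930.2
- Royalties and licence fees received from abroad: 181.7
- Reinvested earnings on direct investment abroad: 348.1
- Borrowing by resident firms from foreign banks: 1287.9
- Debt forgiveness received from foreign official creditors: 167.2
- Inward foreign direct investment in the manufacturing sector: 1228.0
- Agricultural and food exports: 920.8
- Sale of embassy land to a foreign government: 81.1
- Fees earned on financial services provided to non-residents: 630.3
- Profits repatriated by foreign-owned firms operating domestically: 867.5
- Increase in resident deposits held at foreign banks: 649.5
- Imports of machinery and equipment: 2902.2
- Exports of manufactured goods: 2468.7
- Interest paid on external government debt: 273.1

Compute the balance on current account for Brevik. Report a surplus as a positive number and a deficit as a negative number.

Goods: 920.8 + 2468.7 + 2729.6 - 2902.2 = 3216.9
Services: -930.2 + 181.7 + 630.3 - 290.0 = -408.2
Primary income: -867.5 - 273.1 + 348.1 = -792.5
Secondary income: 75.0
Current account = 3216.9 + (-408.2) + (-792.5) + 75.0 = 2091.2
(Excluded from the current account — financial account: borrowing by resident firms from foreign banks 1287.9, inward foreign direct investment in the manufacturing sector 1228.0, increase in resident deposits held at foreign banks 649.5; capital account: debt forgiveness received from foreign official creditors 167.2, sale of embassy land to a foreign government 81.1.)

2091.2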